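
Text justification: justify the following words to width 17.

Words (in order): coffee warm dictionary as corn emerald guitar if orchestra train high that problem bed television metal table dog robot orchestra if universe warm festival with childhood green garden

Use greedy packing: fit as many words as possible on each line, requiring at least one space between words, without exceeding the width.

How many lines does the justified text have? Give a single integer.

Line 1: ['coffee', 'warm'] (min_width=11, slack=6)
Line 2: ['dictionary', 'as'] (min_width=13, slack=4)
Line 3: ['corn', 'emerald'] (min_width=12, slack=5)
Line 4: ['guitar', 'if'] (min_width=9, slack=8)
Line 5: ['orchestra', 'train'] (min_width=15, slack=2)
Line 6: ['high', 'that', 'problem'] (min_width=17, slack=0)
Line 7: ['bed', 'television'] (min_width=14, slack=3)
Line 8: ['metal', 'table', 'dog'] (min_width=15, slack=2)
Line 9: ['robot', 'orchestra'] (min_width=15, slack=2)
Line 10: ['if', 'universe', 'warm'] (min_width=16, slack=1)
Line 11: ['festival', 'with'] (min_width=13, slack=4)
Line 12: ['childhood', 'green'] (min_width=15, slack=2)
Line 13: ['garden'] (min_width=6, slack=11)
Total lines: 13

Answer: 13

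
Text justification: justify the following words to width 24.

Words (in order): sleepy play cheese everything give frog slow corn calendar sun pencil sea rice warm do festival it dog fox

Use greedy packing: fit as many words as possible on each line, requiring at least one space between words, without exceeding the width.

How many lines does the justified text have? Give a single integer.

Answer: 5

Derivation:
Line 1: ['sleepy', 'play', 'cheese'] (min_width=18, slack=6)
Line 2: ['everything', 'give', 'frog'] (min_width=20, slack=4)
Line 3: ['slow', 'corn', 'calendar', 'sun'] (min_width=22, slack=2)
Line 4: ['pencil', 'sea', 'rice', 'warm', 'do'] (min_width=23, slack=1)
Line 5: ['festival', 'it', 'dog', 'fox'] (min_width=19, slack=5)
Total lines: 5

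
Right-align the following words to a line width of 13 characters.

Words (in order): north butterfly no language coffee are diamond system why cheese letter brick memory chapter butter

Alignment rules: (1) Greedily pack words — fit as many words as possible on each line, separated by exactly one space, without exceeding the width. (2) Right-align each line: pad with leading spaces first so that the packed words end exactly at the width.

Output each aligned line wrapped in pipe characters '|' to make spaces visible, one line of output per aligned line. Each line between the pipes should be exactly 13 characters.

Line 1: ['north'] (min_width=5, slack=8)
Line 2: ['butterfly', 'no'] (min_width=12, slack=1)
Line 3: ['language'] (min_width=8, slack=5)
Line 4: ['coffee', 'are'] (min_width=10, slack=3)
Line 5: ['diamond'] (min_width=7, slack=6)
Line 6: ['system', 'why'] (min_width=10, slack=3)
Line 7: ['cheese', 'letter'] (min_width=13, slack=0)
Line 8: ['brick', 'memory'] (min_width=12, slack=1)
Line 9: ['chapter'] (min_width=7, slack=6)
Line 10: ['butter'] (min_width=6, slack=7)

Answer: |        north|
| butterfly no|
|     language|
|   coffee are|
|      diamond|
|   system why|
|cheese letter|
| brick memory|
|      chapter|
|       butter|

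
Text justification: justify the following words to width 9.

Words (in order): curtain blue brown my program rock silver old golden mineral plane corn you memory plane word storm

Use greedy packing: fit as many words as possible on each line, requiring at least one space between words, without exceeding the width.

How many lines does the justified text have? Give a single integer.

Answer: 15

Derivation:
Line 1: ['curtain'] (min_width=7, slack=2)
Line 2: ['blue'] (min_width=4, slack=5)
Line 3: ['brown', 'my'] (min_width=8, slack=1)
Line 4: ['program'] (min_width=7, slack=2)
Line 5: ['rock'] (min_width=4, slack=5)
Line 6: ['silver'] (min_width=6, slack=3)
Line 7: ['old'] (min_width=3, slack=6)
Line 8: ['golden'] (min_width=6, slack=3)
Line 9: ['mineral'] (min_width=7, slack=2)
Line 10: ['plane'] (min_width=5, slack=4)
Line 11: ['corn', 'you'] (min_width=8, slack=1)
Line 12: ['memory'] (min_width=6, slack=3)
Line 13: ['plane'] (min_width=5, slack=4)
Line 14: ['word'] (min_width=4, slack=5)
Line 15: ['storm'] (min_width=5, slack=4)
Total lines: 15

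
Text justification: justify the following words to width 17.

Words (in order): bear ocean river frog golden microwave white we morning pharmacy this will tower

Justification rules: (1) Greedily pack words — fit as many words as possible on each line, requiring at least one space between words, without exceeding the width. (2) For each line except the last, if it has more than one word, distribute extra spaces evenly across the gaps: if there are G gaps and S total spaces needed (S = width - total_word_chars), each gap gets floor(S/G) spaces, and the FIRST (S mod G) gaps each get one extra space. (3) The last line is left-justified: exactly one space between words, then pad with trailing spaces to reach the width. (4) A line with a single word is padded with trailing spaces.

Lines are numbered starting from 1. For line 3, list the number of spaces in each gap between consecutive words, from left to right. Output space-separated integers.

Line 1: ['bear', 'ocean', 'river'] (min_width=16, slack=1)
Line 2: ['frog', 'golden'] (min_width=11, slack=6)
Line 3: ['microwave', 'white'] (min_width=15, slack=2)
Line 4: ['we', 'morning'] (min_width=10, slack=7)
Line 5: ['pharmacy', 'this'] (min_width=13, slack=4)
Line 6: ['will', 'tower'] (min_width=10, slack=7)

Answer: 3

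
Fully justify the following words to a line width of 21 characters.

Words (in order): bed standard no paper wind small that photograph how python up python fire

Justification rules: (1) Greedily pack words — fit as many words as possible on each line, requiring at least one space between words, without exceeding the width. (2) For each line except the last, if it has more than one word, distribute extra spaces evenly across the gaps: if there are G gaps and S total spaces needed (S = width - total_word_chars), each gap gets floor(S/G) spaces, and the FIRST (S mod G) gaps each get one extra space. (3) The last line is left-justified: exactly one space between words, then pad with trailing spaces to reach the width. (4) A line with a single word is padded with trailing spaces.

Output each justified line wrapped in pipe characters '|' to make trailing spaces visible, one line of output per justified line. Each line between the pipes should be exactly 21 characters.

Answer: |bed standard no paper|
|wind    small    that|
|photograph how python|
|up python fire       |

Derivation:
Line 1: ['bed', 'standard', 'no', 'paper'] (min_width=21, slack=0)
Line 2: ['wind', 'small', 'that'] (min_width=15, slack=6)
Line 3: ['photograph', 'how', 'python'] (min_width=21, slack=0)
Line 4: ['up', 'python', 'fire'] (min_width=14, slack=7)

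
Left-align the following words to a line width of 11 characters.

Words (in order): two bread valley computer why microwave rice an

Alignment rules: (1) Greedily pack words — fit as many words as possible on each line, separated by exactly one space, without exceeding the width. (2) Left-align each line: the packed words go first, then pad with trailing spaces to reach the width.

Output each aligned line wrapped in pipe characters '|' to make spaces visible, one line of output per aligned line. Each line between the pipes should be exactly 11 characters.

Answer: |two bread  |
|valley     |
|computer   |
|why        |
|microwave  |
|rice an    |

Derivation:
Line 1: ['two', 'bread'] (min_width=9, slack=2)
Line 2: ['valley'] (min_width=6, slack=5)
Line 3: ['computer'] (min_width=8, slack=3)
Line 4: ['why'] (min_width=3, slack=8)
Line 5: ['microwave'] (min_width=9, slack=2)
Line 6: ['rice', 'an'] (min_width=7, slack=4)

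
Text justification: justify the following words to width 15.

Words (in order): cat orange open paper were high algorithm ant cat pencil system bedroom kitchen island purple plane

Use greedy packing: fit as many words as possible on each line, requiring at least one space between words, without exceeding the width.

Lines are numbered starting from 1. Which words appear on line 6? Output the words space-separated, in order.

Answer: kitchen island

Derivation:
Line 1: ['cat', 'orange', 'open'] (min_width=15, slack=0)
Line 2: ['paper', 'were', 'high'] (min_width=15, slack=0)
Line 3: ['algorithm', 'ant'] (min_width=13, slack=2)
Line 4: ['cat', 'pencil'] (min_width=10, slack=5)
Line 5: ['system', 'bedroom'] (min_width=14, slack=1)
Line 6: ['kitchen', 'island'] (min_width=14, slack=1)
Line 7: ['purple', 'plane'] (min_width=12, slack=3)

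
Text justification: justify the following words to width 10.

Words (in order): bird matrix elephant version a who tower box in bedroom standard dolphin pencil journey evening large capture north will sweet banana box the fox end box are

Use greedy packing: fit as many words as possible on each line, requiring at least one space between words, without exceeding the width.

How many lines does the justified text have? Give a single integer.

Answer: 20

Derivation:
Line 1: ['bird'] (min_width=4, slack=6)
Line 2: ['matrix'] (min_width=6, slack=4)
Line 3: ['elephant'] (min_width=8, slack=2)
Line 4: ['version', 'a'] (min_width=9, slack=1)
Line 5: ['who', 'tower'] (min_width=9, slack=1)
Line 6: ['box', 'in'] (min_width=6, slack=4)
Line 7: ['bedroom'] (min_width=7, slack=3)
Line 8: ['standard'] (min_width=8, slack=2)
Line 9: ['dolphin'] (min_width=7, slack=3)
Line 10: ['pencil'] (min_width=6, slack=4)
Line 11: ['journey'] (min_width=7, slack=3)
Line 12: ['evening'] (min_width=7, slack=3)
Line 13: ['large'] (min_width=5, slack=5)
Line 14: ['capture'] (min_width=7, slack=3)
Line 15: ['north', 'will'] (min_width=10, slack=0)
Line 16: ['sweet'] (min_width=5, slack=5)
Line 17: ['banana', 'box'] (min_width=10, slack=0)
Line 18: ['the', 'fox'] (min_width=7, slack=3)
Line 19: ['end', 'box'] (min_width=7, slack=3)
Line 20: ['are'] (min_width=3, slack=7)
Total lines: 20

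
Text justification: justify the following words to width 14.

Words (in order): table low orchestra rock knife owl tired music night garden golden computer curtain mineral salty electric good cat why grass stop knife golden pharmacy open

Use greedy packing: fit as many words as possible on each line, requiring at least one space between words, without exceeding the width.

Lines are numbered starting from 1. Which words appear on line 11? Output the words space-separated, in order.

Line 1: ['table', 'low'] (min_width=9, slack=5)
Line 2: ['orchestra', 'rock'] (min_width=14, slack=0)
Line 3: ['knife', 'owl'] (min_width=9, slack=5)
Line 4: ['tired', 'music'] (min_width=11, slack=3)
Line 5: ['night', 'garden'] (min_width=12, slack=2)
Line 6: ['golden'] (min_width=6, slack=8)
Line 7: ['computer'] (min_width=8, slack=6)
Line 8: ['curtain'] (min_width=7, slack=7)
Line 9: ['mineral', 'salty'] (min_width=13, slack=1)
Line 10: ['electric', 'good'] (min_width=13, slack=1)
Line 11: ['cat', 'why', 'grass'] (min_width=13, slack=1)
Line 12: ['stop', 'knife'] (min_width=10, slack=4)
Line 13: ['golden'] (min_width=6, slack=8)
Line 14: ['pharmacy', 'open'] (min_width=13, slack=1)

Answer: cat why grass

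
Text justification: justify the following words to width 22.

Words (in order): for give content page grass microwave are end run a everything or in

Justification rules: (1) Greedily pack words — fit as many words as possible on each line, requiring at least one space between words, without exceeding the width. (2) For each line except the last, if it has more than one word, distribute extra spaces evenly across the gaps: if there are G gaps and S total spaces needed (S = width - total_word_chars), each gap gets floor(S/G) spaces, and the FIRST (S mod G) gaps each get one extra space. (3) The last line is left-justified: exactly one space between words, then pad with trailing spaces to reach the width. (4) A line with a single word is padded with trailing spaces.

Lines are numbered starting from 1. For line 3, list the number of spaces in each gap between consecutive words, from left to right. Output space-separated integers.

Answer: 2 2 1

Derivation:
Line 1: ['for', 'give', 'content', 'page'] (min_width=21, slack=1)
Line 2: ['grass', 'microwave', 'are'] (min_width=19, slack=3)
Line 3: ['end', 'run', 'a', 'everything'] (min_width=20, slack=2)
Line 4: ['or', 'in'] (min_width=5, slack=17)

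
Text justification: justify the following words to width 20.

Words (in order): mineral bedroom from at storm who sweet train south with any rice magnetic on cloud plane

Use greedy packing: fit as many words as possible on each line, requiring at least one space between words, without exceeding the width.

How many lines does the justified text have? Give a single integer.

Line 1: ['mineral', 'bedroom', 'from'] (min_width=20, slack=0)
Line 2: ['at', 'storm', 'who', 'sweet'] (min_width=18, slack=2)
Line 3: ['train', 'south', 'with', 'any'] (min_width=20, slack=0)
Line 4: ['rice', 'magnetic', 'on'] (min_width=16, slack=4)
Line 5: ['cloud', 'plane'] (min_width=11, slack=9)
Total lines: 5

Answer: 5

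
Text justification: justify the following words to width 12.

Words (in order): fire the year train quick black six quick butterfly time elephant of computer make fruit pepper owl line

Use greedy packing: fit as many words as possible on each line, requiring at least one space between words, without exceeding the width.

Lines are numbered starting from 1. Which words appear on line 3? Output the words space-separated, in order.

Answer: quick black

Derivation:
Line 1: ['fire', 'the'] (min_width=8, slack=4)
Line 2: ['year', 'train'] (min_width=10, slack=2)
Line 3: ['quick', 'black'] (min_width=11, slack=1)
Line 4: ['six', 'quick'] (min_width=9, slack=3)
Line 5: ['butterfly'] (min_width=9, slack=3)
Line 6: ['time'] (min_width=4, slack=8)
Line 7: ['elephant', 'of'] (min_width=11, slack=1)
Line 8: ['computer'] (min_width=8, slack=4)
Line 9: ['make', 'fruit'] (min_width=10, slack=2)
Line 10: ['pepper', 'owl'] (min_width=10, slack=2)
Line 11: ['line'] (min_width=4, slack=8)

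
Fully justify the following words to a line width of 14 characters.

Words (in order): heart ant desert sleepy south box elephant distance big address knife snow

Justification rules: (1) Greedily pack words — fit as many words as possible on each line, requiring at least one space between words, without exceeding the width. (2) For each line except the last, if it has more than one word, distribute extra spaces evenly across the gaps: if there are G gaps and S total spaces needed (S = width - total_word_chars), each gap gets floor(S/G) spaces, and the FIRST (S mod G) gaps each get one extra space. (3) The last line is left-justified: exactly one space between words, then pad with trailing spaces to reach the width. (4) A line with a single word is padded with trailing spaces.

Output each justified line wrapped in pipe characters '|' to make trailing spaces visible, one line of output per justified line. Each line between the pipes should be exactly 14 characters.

Line 1: ['heart', 'ant'] (min_width=9, slack=5)
Line 2: ['desert', 'sleepy'] (min_width=13, slack=1)
Line 3: ['south', 'box'] (min_width=9, slack=5)
Line 4: ['elephant'] (min_width=8, slack=6)
Line 5: ['distance', 'big'] (min_width=12, slack=2)
Line 6: ['address', 'knife'] (min_width=13, slack=1)
Line 7: ['snow'] (min_width=4, slack=10)

Answer: |heart      ant|
|desert  sleepy|
|south      box|
|elephant      |
|distance   big|
|address  knife|
|snow          |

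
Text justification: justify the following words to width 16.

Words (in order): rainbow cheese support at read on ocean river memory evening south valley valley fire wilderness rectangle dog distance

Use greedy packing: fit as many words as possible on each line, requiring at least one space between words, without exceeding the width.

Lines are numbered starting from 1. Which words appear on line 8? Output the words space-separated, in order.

Line 1: ['rainbow', 'cheese'] (min_width=14, slack=2)
Line 2: ['support', 'at', 'read'] (min_width=15, slack=1)
Line 3: ['on', 'ocean', 'river'] (min_width=14, slack=2)
Line 4: ['memory', 'evening'] (min_width=14, slack=2)
Line 5: ['south', 'valley'] (min_width=12, slack=4)
Line 6: ['valley', 'fire'] (min_width=11, slack=5)
Line 7: ['wilderness'] (min_width=10, slack=6)
Line 8: ['rectangle', 'dog'] (min_width=13, slack=3)
Line 9: ['distance'] (min_width=8, slack=8)

Answer: rectangle dog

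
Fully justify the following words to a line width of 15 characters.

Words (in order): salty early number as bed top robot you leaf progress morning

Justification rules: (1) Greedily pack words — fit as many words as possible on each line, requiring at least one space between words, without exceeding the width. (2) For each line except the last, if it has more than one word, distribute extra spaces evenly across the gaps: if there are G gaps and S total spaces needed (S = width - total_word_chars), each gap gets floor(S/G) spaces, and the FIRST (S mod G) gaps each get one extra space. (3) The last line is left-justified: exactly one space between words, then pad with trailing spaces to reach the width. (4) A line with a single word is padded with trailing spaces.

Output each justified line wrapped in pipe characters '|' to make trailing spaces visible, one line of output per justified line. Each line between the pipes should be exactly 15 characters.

Line 1: ['salty', 'early'] (min_width=11, slack=4)
Line 2: ['number', 'as', 'bed'] (min_width=13, slack=2)
Line 3: ['top', 'robot', 'you'] (min_width=13, slack=2)
Line 4: ['leaf', 'progress'] (min_width=13, slack=2)
Line 5: ['morning'] (min_width=7, slack=8)

Answer: |salty     early|
|number  as  bed|
|top  robot  you|
|leaf   progress|
|morning        |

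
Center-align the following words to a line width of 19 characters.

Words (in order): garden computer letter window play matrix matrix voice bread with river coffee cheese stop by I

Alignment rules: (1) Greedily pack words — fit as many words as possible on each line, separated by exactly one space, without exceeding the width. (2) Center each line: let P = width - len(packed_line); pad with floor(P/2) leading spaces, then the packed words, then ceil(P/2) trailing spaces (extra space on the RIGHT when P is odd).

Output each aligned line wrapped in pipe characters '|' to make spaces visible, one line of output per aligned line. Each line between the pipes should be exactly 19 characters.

Line 1: ['garden', 'computer'] (min_width=15, slack=4)
Line 2: ['letter', 'window', 'play'] (min_width=18, slack=1)
Line 3: ['matrix', 'matrix', 'voice'] (min_width=19, slack=0)
Line 4: ['bread', 'with', 'river'] (min_width=16, slack=3)
Line 5: ['coffee', 'cheese', 'stop'] (min_width=18, slack=1)
Line 6: ['by', 'I'] (min_width=4, slack=15)

Answer: |  garden computer  |
|letter window play |
|matrix matrix voice|
| bread with river  |
|coffee cheese stop |
|       by I        |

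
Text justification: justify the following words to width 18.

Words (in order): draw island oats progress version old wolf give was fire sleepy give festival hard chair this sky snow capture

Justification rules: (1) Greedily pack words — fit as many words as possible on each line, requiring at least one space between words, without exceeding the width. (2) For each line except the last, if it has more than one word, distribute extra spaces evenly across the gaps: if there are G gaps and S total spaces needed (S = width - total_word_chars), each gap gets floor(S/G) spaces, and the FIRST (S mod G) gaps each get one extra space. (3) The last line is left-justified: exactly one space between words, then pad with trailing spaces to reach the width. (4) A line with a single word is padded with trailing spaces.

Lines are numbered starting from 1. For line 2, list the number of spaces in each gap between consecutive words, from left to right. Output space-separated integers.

Line 1: ['draw', 'island', 'oats'] (min_width=16, slack=2)
Line 2: ['progress', 'version'] (min_width=16, slack=2)
Line 3: ['old', 'wolf', 'give', 'was'] (min_width=17, slack=1)
Line 4: ['fire', 'sleepy', 'give'] (min_width=16, slack=2)
Line 5: ['festival', 'hard'] (min_width=13, slack=5)
Line 6: ['chair', 'this', 'sky'] (min_width=14, slack=4)
Line 7: ['snow', 'capture'] (min_width=12, slack=6)

Answer: 3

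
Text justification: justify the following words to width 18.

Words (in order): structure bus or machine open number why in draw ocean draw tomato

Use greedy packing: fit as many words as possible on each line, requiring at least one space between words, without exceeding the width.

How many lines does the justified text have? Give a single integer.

Answer: 4

Derivation:
Line 1: ['structure', 'bus', 'or'] (min_width=16, slack=2)
Line 2: ['machine', 'open'] (min_width=12, slack=6)
Line 3: ['number', 'why', 'in', 'draw'] (min_width=18, slack=0)
Line 4: ['ocean', 'draw', 'tomato'] (min_width=17, slack=1)
Total lines: 4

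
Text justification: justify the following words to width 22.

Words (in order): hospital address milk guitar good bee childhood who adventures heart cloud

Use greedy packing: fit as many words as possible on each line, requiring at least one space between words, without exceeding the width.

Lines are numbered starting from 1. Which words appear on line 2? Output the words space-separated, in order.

Answer: guitar good bee

Derivation:
Line 1: ['hospital', 'address', 'milk'] (min_width=21, slack=1)
Line 2: ['guitar', 'good', 'bee'] (min_width=15, slack=7)
Line 3: ['childhood', 'who'] (min_width=13, slack=9)
Line 4: ['adventures', 'heart', 'cloud'] (min_width=22, slack=0)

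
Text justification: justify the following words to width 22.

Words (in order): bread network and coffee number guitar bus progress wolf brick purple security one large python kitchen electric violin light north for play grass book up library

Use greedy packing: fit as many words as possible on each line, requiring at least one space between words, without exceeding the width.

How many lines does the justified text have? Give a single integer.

Line 1: ['bread', 'network', 'and'] (min_width=17, slack=5)
Line 2: ['coffee', 'number', 'guitar'] (min_width=20, slack=2)
Line 3: ['bus', 'progress', 'wolf'] (min_width=17, slack=5)
Line 4: ['brick', 'purple', 'security'] (min_width=21, slack=1)
Line 5: ['one', 'large', 'python'] (min_width=16, slack=6)
Line 6: ['kitchen', 'electric'] (min_width=16, slack=6)
Line 7: ['violin', 'light', 'north', 'for'] (min_width=22, slack=0)
Line 8: ['play', 'grass', 'book', 'up'] (min_width=18, slack=4)
Line 9: ['library'] (min_width=7, slack=15)
Total lines: 9

Answer: 9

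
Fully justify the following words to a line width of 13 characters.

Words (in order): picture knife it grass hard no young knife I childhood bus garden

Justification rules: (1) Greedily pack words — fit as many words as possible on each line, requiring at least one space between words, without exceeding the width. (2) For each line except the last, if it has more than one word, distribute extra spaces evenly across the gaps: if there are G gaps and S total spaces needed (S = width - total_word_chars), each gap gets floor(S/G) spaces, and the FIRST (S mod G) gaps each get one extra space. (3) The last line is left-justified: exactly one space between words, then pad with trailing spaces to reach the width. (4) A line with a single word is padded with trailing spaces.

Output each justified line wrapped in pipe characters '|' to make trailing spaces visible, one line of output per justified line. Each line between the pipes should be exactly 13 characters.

Answer: |picture knife|
|it grass hard|
|no      young|
|knife       I|
|childhood bus|
|garden       |

Derivation:
Line 1: ['picture', 'knife'] (min_width=13, slack=0)
Line 2: ['it', 'grass', 'hard'] (min_width=13, slack=0)
Line 3: ['no', 'young'] (min_width=8, slack=5)
Line 4: ['knife', 'I'] (min_width=7, slack=6)
Line 5: ['childhood', 'bus'] (min_width=13, slack=0)
Line 6: ['garden'] (min_width=6, slack=7)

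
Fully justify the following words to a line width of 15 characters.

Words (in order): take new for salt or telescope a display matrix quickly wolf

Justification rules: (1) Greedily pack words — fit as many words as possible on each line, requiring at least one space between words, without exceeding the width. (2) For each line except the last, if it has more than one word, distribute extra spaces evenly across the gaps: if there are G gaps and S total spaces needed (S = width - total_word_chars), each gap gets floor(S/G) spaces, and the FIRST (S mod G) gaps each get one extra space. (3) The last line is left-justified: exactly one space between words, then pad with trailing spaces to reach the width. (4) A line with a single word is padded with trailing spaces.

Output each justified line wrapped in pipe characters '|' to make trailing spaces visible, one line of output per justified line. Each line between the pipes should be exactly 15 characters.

Line 1: ['take', 'new', 'for'] (min_width=12, slack=3)
Line 2: ['salt', 'or'] (min_width=7, slack=8)
Line 3: ['telescope', 'a'] (min_width=11, slack=4)
Line 4: ['display', 'matrix'] (min_width=14, slack=1)
Line 5: ['quickly', 'wolf'] (min_width=12, slack=3)

Answer: |take   new  for|
|salt         or|
|telescope     a|
|display  matrix|
|quickly wolf   |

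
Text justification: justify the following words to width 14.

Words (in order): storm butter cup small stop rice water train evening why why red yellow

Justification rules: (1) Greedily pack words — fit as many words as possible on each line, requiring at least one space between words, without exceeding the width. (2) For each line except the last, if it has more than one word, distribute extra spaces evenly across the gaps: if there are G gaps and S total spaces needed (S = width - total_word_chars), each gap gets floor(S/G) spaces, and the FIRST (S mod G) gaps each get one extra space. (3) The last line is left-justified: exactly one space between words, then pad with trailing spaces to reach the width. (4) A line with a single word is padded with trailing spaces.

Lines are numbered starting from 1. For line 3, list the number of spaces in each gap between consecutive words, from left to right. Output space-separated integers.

Answer: 5

Derivation:
Line 1: ['storm', 'butter'] (min_width=12, slack=2)
Line 2: ['cup', 'small', 'stop'] (min_width=14, slack=0)
Line 3: ['rice', 'water'] (min_width=10, slack=4)
Line 4: ['train', 'evening'] (min_width=13, slack=1)
Line 5: ['why', 'why', 'red'] (min_width=11, slack=3)
Line 6: ['yellow'] (min_width=6, slack=8)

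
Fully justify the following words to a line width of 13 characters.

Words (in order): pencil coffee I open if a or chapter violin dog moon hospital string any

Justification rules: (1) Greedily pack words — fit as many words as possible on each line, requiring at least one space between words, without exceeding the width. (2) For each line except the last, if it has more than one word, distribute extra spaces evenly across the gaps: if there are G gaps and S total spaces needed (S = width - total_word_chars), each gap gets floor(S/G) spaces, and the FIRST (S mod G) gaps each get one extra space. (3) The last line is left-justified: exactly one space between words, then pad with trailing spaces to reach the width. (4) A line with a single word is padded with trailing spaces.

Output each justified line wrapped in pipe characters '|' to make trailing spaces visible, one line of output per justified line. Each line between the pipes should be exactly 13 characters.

Answer: |pencil coffee|
|I  open  if a|
|or    chapter|
|violin    dog|
|moon hospital|
|string any   |

Derivation:
Line 1: ['pencil', 'coffee'] (min_width=13, slack=0)
Line 2: ['I', 'open', 'if', 'a'] (min_width=11, slack=2)
Line 3: ['or', 'chapter'] (min_width=10, slack=3)
Line 4: ['violin', 'dog'] (min_width=10, slack=3)
Line 5: ['moon', 'hospital'] (min_width=13, slack=0)
Line 6: ['string', 'any'] (min_width=10, slack=3)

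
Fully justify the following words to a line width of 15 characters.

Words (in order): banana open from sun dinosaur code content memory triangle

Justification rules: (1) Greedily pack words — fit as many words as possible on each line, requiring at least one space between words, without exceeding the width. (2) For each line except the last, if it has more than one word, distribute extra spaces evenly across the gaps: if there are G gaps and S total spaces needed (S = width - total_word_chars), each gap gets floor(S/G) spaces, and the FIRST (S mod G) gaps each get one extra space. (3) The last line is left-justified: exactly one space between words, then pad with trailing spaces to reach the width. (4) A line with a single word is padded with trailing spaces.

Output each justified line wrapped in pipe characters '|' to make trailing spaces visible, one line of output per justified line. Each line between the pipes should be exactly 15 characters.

Answer: |banana     open|
|from        sun|
|dinosaur   code|
|content  memory|
|triangle       |

Derivation:
Line 1: ['banana', 'open'] (min_width=11, slack=4)
Line 2: ['from', 'sun'] (min_width=8, slack=7)
Line 3: ['dinosaur', 'code'] (min_width=13, slack=2)
Line 4: ['content', 'memory'] (min_width=14, slack=1)
Line 5: ['triangle'] (min_width=8, slack=7)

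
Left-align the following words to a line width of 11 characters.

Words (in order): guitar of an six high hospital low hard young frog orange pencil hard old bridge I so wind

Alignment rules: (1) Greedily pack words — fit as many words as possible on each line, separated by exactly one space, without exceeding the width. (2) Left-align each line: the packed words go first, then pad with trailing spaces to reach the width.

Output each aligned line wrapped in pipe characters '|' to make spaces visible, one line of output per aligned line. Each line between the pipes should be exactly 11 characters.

Answer: |guitar of  |
|an six high|
|hospital   |
|low hard   |
|young frog |
|orange     |
|pencil hard|
|old bridge |
|I so wind  |

Derivation:
Line 1: ['guitar', 'of'] (min_width=9, slack=2)
Line 2: ['an', 'six', 'high'] (min_width=11, slack=0)
Line 3: ['hospital'] (min_width=8, slack=3)
Line 4: ['low', 'hard'] (min_width=8, slack=3)
Line 5: ['young', 'frog'] (min_width=10, slack=1)
Line 6: ['orange'] (min_width=6, slack=5)
Line 7: ['pencil', 'hard'] (min_width=11, slack=0)
Line 8: ['old', 'bridge'] (min_width=10, slack=1)
Line 9: ['I', 'so', 'wind'] (min_width=9, slack=2)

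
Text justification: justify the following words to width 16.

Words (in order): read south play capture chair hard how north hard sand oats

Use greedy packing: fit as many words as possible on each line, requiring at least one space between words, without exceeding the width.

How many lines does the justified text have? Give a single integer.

Answer: 4

Derivation:
Line 1: ['read', 'south', 'play'] (min_width=15, slack=1)
Line 2: ['capture', 'chair'] (min_width=13, slack=3)
Line 3: ['hard', 'how', 'north'] (min_width=14, slack=2)
Line 4: ['hard', 'sand', 'oats'] (min_width=14, slack=2)
Total lines: 4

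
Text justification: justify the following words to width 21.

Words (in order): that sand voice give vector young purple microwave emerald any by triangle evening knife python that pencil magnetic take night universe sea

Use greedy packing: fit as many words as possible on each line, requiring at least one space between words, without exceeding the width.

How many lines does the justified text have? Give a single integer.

Line 1: ['that', 'sand', 'voice', 'give'] (min_width=20, slack=1)
Line 2: ['vector', 'young', 'purple'] (min_width=19, slack=2)
Line 3: ['microwave', 'emerald', 'any'] (min_width=21, slack=0)
Line 4: ['by', 'triangle', 'evening'] (min_width=19, slack=2)
Line 5: ['knife', 'python', 'that'] (min_width=17, slack=4)
Line 6: ['pencil', 'magnetic', 'take'] (min_width=20, slack=1)
Line 7: ['night', 'universe', 'sea'] (min_width=18, slack=3)
Total lines: 7

Answer: 7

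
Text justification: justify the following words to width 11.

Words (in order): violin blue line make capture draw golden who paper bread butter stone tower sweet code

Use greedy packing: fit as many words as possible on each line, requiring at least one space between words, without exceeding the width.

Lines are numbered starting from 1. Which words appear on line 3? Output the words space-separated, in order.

Line 1: ['violin', 'blue'] (min_width=11, slack=0)
Line 2: ['line', 'make'] (min_width=9, slack=2)
Line 3: ['capture'] (min_width=7, slack=4)
Line 4: ['draw', 'golden'] (min_width=11, slack=0)
Line 5: ['who', 'paper'] (min_width=9, slack=2)
Line 6: ['bread'] (min_width=5, slack=6)
Line 7: ['butter'] (min_width=6, slack=5)
Line 8: ['stone', 'tower'] (min_width=11, slack=0)
Line 9: ['sweet', 'code'] (min_width=10, slack=1)

Answer: capture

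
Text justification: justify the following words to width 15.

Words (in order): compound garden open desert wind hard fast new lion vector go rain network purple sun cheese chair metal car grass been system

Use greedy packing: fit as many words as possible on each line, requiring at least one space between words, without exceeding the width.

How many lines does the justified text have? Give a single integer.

Line 1: ['compound', 'garden'] (min_width=15, slack=0)
Line 2: ['open', 'desert'] (min_width=11, slack=4)
Line 3: ['wind', 'hard', 'fast'] (min_width=14, slack=1)
Line 4: ['new', 'lion', 'vector'] (min_width=15, slack=0)
Line 5: ['go', 'rain', 'network'] (min_width=15, slack=0)
Line 6: ['purple', 'sun'] (min_width=10, slack=5)
Line 7: ['cheese', 'chair'] (min_width=12, slack=3)
Line 8: ['metal', 'car', 'grass'] (min_width=15, slack=0)
Line 9: ['been', 'system'] (min_width=11, slack=4)
Total lines: 9

Answer: 9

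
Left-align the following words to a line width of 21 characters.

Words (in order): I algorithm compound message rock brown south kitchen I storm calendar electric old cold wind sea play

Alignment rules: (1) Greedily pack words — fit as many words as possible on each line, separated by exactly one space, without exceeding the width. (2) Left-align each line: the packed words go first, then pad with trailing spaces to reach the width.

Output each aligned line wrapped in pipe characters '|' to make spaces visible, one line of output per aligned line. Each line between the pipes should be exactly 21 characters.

Answer: |I algorithm compound |
|message rock brown   |
|south kitchen I storm|
|calendar electric old|
|cold wind sea play   |

Derivation:
Line 1: ['I', 'algorithm', 'compound'] (min_width=20, slack=1)
Line 2: ['message', 'rock', 'brown'] (min_width=18, slack=3)
Line 3: ['south', 'kitchen', 'I', 'storm'] (min_width=21, slack=0)
Line 4: ['calendar', 'electric', 'old'] (min_width=21, slack=0)
Line 5: ['cold', 'wind', 'sea', 'play'] (min_width=18, slack=3)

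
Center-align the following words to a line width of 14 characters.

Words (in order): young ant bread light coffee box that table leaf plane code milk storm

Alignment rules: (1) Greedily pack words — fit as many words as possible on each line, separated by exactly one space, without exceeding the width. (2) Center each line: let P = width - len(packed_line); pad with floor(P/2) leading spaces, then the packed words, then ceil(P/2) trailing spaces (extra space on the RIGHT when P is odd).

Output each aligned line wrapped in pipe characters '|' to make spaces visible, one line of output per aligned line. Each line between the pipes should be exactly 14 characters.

Line 1: ['young', 'ant'] (min_width=9, slack=5)
Line 2: ['bread', 'light'] (min_width=11, slack=3)
Line 3: ['coffee', 'box'] (min_width=10, slack=4)
Line 4: ['that', 'table'] (min_width=10, slack=4)
Line 5: ['leaf', 'plane'] (min_width=10, slack=4)
Line 6: ['code', 'milk'] (min_width=9, slack=5)
Line 7: ['storm'] (min_width=5, slack=9)

Answer: |  young ant   |
| bread light  |
|  coffee box  |
|  that table  |
|  leaf plane  |
|  code milk   |
|    storm     |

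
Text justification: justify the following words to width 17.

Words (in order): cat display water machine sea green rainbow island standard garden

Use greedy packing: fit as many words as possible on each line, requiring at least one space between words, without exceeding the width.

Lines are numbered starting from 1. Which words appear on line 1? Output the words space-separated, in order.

Line 1: ['cat', 'display', 'water'] (min_width=17, slack=0)
Line 2: ['machine', 'sea', 'green'] (min_width=17, slack=0)
Line 3: ['rainbow', 'island'] (min_width=14, slack=3)
Line 4: ['standard', 'garden'] (min_width=15, slack=2)

Answer: cat display water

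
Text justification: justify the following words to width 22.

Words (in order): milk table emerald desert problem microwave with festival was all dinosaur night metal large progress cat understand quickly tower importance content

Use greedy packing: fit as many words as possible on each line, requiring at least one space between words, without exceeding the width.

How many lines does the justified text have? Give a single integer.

Line 1: ['milk', 'table', 'emerald'] (min_width=18, slack=4)
Line 2: ['desert', 'problem'] (min_width=14, slack=8)
Line 3: ['microwave', 'with'] (min_width=14, slack=8)
Line 4: ['festival', 'was', 'all'] (min_width=16, slack=6)
Line 5: ['dinosaur', 'night', 'metal'] (min_width=20, slack=2)
Line 6: ['large', 'progress', 'cat'] (min_width=18, slack=4)
Line 7: ['understand', 'quickly'] (min_width=18, slack=4)
Line 8: ['tower', 'importance'] (min_width=16, slack=6)
Line 9: ['content'] (min_width=7, slack=15)
Total lines: 9

Answer: 9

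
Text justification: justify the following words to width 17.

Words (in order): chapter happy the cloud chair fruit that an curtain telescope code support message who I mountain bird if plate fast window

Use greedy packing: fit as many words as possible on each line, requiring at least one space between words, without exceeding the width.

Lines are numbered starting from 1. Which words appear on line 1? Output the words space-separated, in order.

Answer: chapter happy the

Derivation:
Line 1: ['chapter', 'happy', 'the'] (min_width=17, slack=0)
Line 2: ['cloud', 'chair', 'fruit'] (min_width=17, slack=0)
Line 3: ['that', 'an', 'curtain'] (min_width=15, slack=2)
Line 4: ['telescope', 'code'] (min_width=14, slack=3)
Line 5: ['support', 'message'] (min_width=15, slack=2)
Line 6: ['who', 'I', 'mountain'] (min_width=14, slack=3)
Line 7: ['bird', 'if', 'plate'] (min_width=13, slack=4)
Line 8: ['fast', 'window'] (min_width=11, slack=6)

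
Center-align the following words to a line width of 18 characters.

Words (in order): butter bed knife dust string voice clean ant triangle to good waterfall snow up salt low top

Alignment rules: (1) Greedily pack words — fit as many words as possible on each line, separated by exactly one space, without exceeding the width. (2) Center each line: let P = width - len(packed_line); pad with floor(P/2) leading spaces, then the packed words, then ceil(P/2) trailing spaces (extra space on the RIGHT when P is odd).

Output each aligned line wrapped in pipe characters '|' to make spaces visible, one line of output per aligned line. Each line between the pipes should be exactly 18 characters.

Line 1: ['butter', 'bed', 'knife'] (min_width=16, slack=2)
Line 2: ['dust', 'string', 'voice'] (min_width=17, slack=1)
Line 3: ['clean', 'ant', 'triangle'] (min_width=18, slack=0)
Line 4: ['to', 'good', 'waterfall'] (min_width=17, slack=1)
Line 5: ['snow', 'up', 'salt', 'low'] (min_width=16, slack=2)
Line 6: ['top'] (min_width=3, slack=15)

Answer: | butter bed knife |
|dust string voice |
|clean ant triangle|
|to good waterfall |
| snow up salt low |
|       top        |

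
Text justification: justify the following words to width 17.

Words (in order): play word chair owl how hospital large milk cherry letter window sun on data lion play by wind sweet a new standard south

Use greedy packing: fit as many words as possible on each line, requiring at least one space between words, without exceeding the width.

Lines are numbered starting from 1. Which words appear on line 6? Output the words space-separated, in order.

Answer: by wind sweet a

Derivation:
Line 1: ['play', 'word', 'chair'] (min_width=15, slack=2)
Line 2: ['owl', 'how', 'hospital'] (min_width=16, slack=1)
Line 3: ['large', 'milk', 'cherry'] (min_width=17, slack=0)
Line 4: ['letter', 'window', 'sun'] (min_width=17, slack=0)
Line 5: ['on', 'data', 'lion', 'play'] (min_width=17, slack=0)
Line 6: ['by', 'wind', 'sweet', 'a'] (min_width=15, slack=2)
Line 7: ['new', 'standard'] (min_width=12, slack=5)
Line 8: ['south'] (min_width=5, slack=12)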